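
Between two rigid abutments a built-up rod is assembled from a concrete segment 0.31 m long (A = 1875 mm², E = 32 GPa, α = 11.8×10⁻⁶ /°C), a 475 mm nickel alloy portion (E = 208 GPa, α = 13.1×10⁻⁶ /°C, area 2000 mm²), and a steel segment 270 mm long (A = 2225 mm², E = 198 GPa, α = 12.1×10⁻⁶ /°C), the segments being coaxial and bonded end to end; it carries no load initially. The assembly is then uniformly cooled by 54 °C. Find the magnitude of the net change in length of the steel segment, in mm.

|ΔL| ≈ 0.114 mm

Free thermal contraction of the whole bar: Σ αᵢΔT Lᵢ = 11.8×10⁻⁶×54×310 + 13.1×10⁻⁶×54×475 + 12.1×10⁻⁶×54×270 = 0.71 mm.
Since the ends are fixed, an axial force P builds up, equal in every segment, with P · Σ Lᵢ/(AᵢEᵢ) = δ_free.
Σ Lᵢ/(AᵢEᵢ) = 310/(1875×32×10³) + 475/(2000×208×10³) + 270/(2225×198×10³) = 6.921×10⁻⁶ mm/N.
P = 0.71 / 6.921×10⁻⁶ = 102600 N = 102.6 kN, tensile.
For the steel segment, free thermal change = 12.1×10⁻⁶×54×270 = 0.1764 mm and elastic change from P = 102600×270/(2225×198×10³) = 0.06287 mm; these oppose, so the net change is 0.114 mm (segment shortens).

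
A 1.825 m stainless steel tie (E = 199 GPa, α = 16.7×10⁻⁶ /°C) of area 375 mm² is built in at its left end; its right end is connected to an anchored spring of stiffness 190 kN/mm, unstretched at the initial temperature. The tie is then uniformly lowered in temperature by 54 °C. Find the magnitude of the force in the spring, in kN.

P ≈ 55.4 kN

Free thermal contraction: δ_free = αΔT L = 16.7×10⁻⁶ × 54 × 1825 = 1.646 mm.
Let P be the tensile force in the spring. The tie extends elastically by PL/(AE) and the spring stretches by P/k; together these equal δ_free.
So P = δ_free / [L/(AE) + 1/k] = 1.646 / [ 1825/(375×199×10³) + 1/(190×10³) ].
P = 1.646 / 2.972×10⁻⁵ = 55380 N.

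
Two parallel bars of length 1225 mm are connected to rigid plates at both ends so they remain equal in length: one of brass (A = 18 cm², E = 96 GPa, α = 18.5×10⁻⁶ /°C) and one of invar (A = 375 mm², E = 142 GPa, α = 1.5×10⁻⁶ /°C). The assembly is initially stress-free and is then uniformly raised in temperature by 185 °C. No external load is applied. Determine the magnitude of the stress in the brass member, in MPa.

Equilibrium of a rigid end plate with no external load gives equal and opposite internal forces ±P in the two members. Since α_{brass} > α_{invar}, heating drives the brass into compression and the invar into tension.
Equating the net (thermal + elastic) strains gives |α₁ − α₂|·ΔT = P·[1/(A₁E₁) + 1/(A₂E₂)].
|α₁ − α₂|·ΔT = 17×10⁻⁶ × 185 = 0.003145.
1/(A₁E₁) + 1/(A₂E₂) = 1/(1800×96×10³) + 1/(375×142×10³) = 2.457×10⁻⁸ N⁻¹.
P = 0.003145 / 2.457×10⁻⁸ = 128000 N = 128 kN.
σ_{brass} = P/A₁ = 128000/1800 = 71.12 MPa, compressive.

σ ≈ 71.1 MPa (compressive)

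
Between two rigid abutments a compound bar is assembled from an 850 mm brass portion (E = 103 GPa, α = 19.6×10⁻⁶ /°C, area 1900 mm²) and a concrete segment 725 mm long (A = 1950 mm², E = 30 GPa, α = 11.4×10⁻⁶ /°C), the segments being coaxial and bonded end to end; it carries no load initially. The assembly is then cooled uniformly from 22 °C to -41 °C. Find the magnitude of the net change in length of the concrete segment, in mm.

If the supports were absent, the total length change would be Σ αᵢΔT Lᵢ = 19.6×10⁻⁶×63×850 + 11.4×10⁻⁶×63×725 = 1.57 mm.
The rigid supports impose zero overall length change; the single axial force P common to all segments must satisfy P Σ Lᵢ/(AᵢEᵢ) = δ_free.
The series flexibility is Σ Lᵢ/(AᵢEᵢ) = 850/(1900×103×10³) + 725/(1950×30×10³) = 1.674×10⁻⁵ mm/N.
P = 1.57 / 1.674×10⁻⁵ = 93820 N = 93.82 kN, tensile.
For the concrete segment, free thermal change = 11.4×10⁻⁶×63×725 = 0.5207 mm and elastic change from P = 93820×725/(1950×30×10³) = 1.163 mm; these oppose, so the net change is 0.642 mm (segment lengthens).

|ΔL| ≈ 0.642 mm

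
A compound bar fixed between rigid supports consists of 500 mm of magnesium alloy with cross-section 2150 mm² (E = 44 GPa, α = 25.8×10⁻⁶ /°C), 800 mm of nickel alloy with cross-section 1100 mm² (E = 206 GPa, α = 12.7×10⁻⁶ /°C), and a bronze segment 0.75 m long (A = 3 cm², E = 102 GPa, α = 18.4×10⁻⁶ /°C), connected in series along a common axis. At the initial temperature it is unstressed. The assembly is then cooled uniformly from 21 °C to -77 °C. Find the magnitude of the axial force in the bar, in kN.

Free thermal contraction of the whole bar: Σ αᵢΔT Lᵢ = 25.8×10⁻⁶×98×500 + 12.7×10⁻⁶×98×800 + 18.4×10⁻⁶×98×750 = 3.612 mm.
The walls prevent any net length change, so an axial force P (same in every segment) develops. Compatibility: P · Σ Lᵢ/(AᵢEᵢ) = δ_free.
The series flexibility is Σ Lᵢ/(AᵢEᵢ) = 500/(2150×44×10³) + 800/(1100×206×10³) + 750/(300×102×10³) = 3.333×10⁻⁵ mm/N.
Hence P = δ_free / Σ(L/AE) = 3.612/3.333×10⁻⁵ = 108.4 kN (tensile).

P ≈ 108 kN (tensile)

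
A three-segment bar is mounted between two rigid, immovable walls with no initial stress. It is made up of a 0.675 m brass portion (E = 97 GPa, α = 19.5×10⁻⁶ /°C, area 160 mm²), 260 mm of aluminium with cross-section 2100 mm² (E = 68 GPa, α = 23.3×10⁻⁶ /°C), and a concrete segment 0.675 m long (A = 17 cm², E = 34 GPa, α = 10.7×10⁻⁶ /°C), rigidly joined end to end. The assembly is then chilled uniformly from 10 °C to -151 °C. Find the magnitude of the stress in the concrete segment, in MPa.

With the walls removed the bar would change length by δ_free = Σ αᵢΔT Lᵢ = 19.5×10⁻⁶×161×675 + 23.3×10⁻⁶×161×260 + 10.7×10⁻⁶×161×675 = 4.257 mm.
The rigid supports impose zero overall length change; the single axial force P common to all segments must satisfy P Σ Lᵢ/(AᵢEᵢ) = δ_free.
Σ Lᵢ/(AᵢEᵢ) = 675/(160×97×10³) + 260/(2100×68×10³) + 675/(1700×34×10³) = 5.699×10⁻⁵ mm/N.
So P = 4.257 / 5.699×10⁻⁵ = 74.7 kN, tensile.
σ_{concrete} = P / A = 74700 / 1700 = 43.94 MPa.

σ ≈ 43.9 MPa (tensile)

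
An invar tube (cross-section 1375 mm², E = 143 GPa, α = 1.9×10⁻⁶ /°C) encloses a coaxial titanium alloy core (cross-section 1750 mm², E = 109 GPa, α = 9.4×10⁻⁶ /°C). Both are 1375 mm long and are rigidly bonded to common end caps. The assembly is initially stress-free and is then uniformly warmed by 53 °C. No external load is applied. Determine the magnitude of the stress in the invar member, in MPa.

The titanium alloy has the larger α, so on heating it would change length more than the invar if both were free. The rigid plates force a common final length, so the titanium alloy is put into compression and the invar into tension, with equal and opposite forces P (no external load).
Setting the final lengths equal and cancelling L: (α₁ − α₂)ΔT = P/(A₁E₁) + P/(A₂E₂).
|α₁ − α₂|·ΔT = 7.5×10⁻⁶ × 53 = 0.0003975.
1/(A₁E₁) + 1/(A₂E₂) = 1/(1375×143×10³) + 1/(1750×109×10³) = 1.033×10⁻⁸ N⁻¹.
So P = 0.0003975 / 1.033×10⁻⁸ = 38.49 kN.
σ_{invar} = P/A₁ = 38490/1375 = 27.99 MPa, tensile.

σ ≈ 28 MPa (tensile)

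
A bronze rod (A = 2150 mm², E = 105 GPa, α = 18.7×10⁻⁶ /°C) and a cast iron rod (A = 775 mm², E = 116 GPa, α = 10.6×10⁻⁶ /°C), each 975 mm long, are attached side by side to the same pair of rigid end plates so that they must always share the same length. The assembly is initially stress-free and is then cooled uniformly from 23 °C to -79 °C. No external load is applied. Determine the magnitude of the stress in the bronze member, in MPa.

σ ≈ 24.7 MPa (tensile)

Equilibrium of a rigid end plate with no external load gives equal and opposite internal forces ±P in the two members. Since α_{bronze} > α_{cast iron}, cooling drives the bronze into tension and the cast iron into compression.
Compatibility of the two members (thermal + elastic change equal): (α₁ − α₂)ΔT = P·[1/(A₁E₁) + 1/(A₂E₂)].
|α₁ − α₂|·ΔT = 8.1×10⁻⁶ × 102 = 0.0008262.
1/(A₁E₁) + 1/(A₂E₂) = 1/(2150×105×10³) + 1/(775×116×10³) = 1.555×10⁻⁸ N⁻¹.
P = 0.0008262 / 1.555×10⁻⁸ = 53120 N = 53.12 kN.
σ_{bronze} = P/A₁ = 53120/2150 = 24.71 MPa, tensile.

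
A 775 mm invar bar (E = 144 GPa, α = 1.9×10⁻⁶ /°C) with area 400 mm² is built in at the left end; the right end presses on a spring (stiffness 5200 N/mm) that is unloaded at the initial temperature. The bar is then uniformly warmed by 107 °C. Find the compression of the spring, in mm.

Free thermal expansion: δ_free = αΔT L = 1.9×10⁻⁶ × 107 × 775 = 0.1576 mm.
With a force P in the spring, the elastic change of the bar is PL/(AE) and that of the spring is P/k; compatibility requires their sum to equal δ_free.
P [ L/(AE) + 1/k ] = δ_free → P [ 775/(400×144×10³) + 1/(5200) ] = 0.1576.
P = 0.1576 / 0.0002058 = 765.7 N.
Spring compression = P/k = 765.7/(5200) = 0.1473 mm.

δ ≈ 0.147 mm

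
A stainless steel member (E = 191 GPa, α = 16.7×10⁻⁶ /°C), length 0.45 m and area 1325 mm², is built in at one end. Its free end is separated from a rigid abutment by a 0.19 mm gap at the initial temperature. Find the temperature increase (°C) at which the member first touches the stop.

ΔT ≈ 25.3 °C

Contact occurs when the free expansion equals the gap: αΔT L = 0.19 mm.
So ΔT = g/(αL) = 0.19/(16.7×10⁻⁶ × 450) = 25.28 °C.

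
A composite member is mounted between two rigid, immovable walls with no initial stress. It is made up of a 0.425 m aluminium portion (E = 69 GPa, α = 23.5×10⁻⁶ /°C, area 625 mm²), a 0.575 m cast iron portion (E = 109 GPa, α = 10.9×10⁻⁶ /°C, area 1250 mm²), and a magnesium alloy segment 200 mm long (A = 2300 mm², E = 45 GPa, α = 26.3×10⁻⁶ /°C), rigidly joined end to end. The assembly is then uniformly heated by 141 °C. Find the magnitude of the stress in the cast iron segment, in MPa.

σ ≈ 152 MPa (compressive)

If the supports were absent, the total length change would be Σ αᵢΔT Lᵢ = 23.5×10⁻⁶×141×425 + 10.9×10⁻⁶×141×575 + 26.3×10⁻⁶×141×200 = 3.034 mm.
The walls prevent any net length change, so an axial force P (same in every segment) develops. Compatibility: P · Σ Lᵢ/(AᵢEᵢ) = δ_free.
The series flexibility is Σ Lᵢ/(AᵢEᵢ) = 425/(625×69×10³) + 575/(1250×109×10³) + 200/(2300×45×10³) = 1.601×10⁻⁵ mm/N.
So P = 3.034 / 1.601×10⁻⁵ = 189.5 kN, compressive.
σ_{cast iron} = P / A = 189500 / 1250 = 151.6 MPa.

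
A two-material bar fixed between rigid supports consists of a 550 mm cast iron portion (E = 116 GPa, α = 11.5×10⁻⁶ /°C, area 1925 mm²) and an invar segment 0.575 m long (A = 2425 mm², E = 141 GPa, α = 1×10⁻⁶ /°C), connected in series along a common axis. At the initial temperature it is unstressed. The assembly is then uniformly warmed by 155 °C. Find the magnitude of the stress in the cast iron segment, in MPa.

Free thermal expansion of the whole bar: Σ αᵢΔT Lᵢ = 11.5×10⁻⁶×155×550 + 1×10⁻⁶×155×575 = 1.069 mm.
The walls prevent any net length change, so an axial force P (same in every segment) develops. Compatibility: P · Σ Lᵢ/(AᵢEᵢ) = δ_free.
Σ Lᵢ/(AᵢEᵢ) = 550/(1925×116×10³) + 575/(2425×141×10³) = 4.145×10⁻⁶ mm/N.
So P = 1.069 / 4.145×10⁻⁶ = 258 kN, compressive.
σ_{cast iron} = P / A = 258000 / 1925 = 134 MPa.

σ ≈ 134 MPa (compressive)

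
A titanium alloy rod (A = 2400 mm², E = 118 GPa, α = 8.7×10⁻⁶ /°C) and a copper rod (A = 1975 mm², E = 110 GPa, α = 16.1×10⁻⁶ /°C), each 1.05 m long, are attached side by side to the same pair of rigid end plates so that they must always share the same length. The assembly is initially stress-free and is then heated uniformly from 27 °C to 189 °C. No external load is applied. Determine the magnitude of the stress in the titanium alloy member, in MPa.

σ ≈ 61.4 MPa (tensile)

The copper has the larger α, so on heating it would change length more than the titanium alloy if both were free. The rigid plates force a common final length, so the copper is put into compression and the titanium alloy into tension, with equal and opposite forces P (no external load).
Equating the net (thermal + elastic) strains gives |α₁ − α₂|·ΔT = P·[1/(A₁E₁) + 1/(A₂E₂)].
|α₁ − α₂|·ΔT = 7.4×10⁻⁶ × 162 = 0.001199.
1/(A₁E₁) + 1/(A₂E₂) = 1/(2400×118×10³) + 1/(1975×110×10³) = 8.134×10⁻⁹ N⁻¹.
So P = 0.001199 / 8.134×10⁻⁹ = 147.4 kN.
σ_{titanium alloy} = P/A₁ = 147400/2400 = 61.41 MPa, tensile.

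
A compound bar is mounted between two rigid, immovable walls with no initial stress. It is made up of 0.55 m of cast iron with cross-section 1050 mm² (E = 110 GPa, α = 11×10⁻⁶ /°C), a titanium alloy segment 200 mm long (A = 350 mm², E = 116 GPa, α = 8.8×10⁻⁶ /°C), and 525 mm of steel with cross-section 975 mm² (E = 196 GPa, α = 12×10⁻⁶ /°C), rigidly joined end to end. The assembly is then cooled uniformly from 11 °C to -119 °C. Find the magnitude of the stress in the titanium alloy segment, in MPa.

σ ≈ 421 MPa (tensile)

Free thermal contraction of the whole bar: Σ αᵢΔT Lᵢ = 11×10⁻⁶×130×550 + 8.8×10⁻⁶×130×200 + 12×10⁻⁶×130×525 = 1.834 mm.
The walls prevent any net length change, so an axial force P (same in every segment) develops. Compatibility: P · Σ Lᵢ/(AᵢEᵢ) = δ_free.
Σ Lᵢ/(AᵢEᵢ) = 550/(1050×110×10³) + 200/(350×116×10³) + 525/(975×196×10³) = 1.244×10⁻⁵ mm/N.
So P = 1.834 / 1.244×10⁻⁵ = 147.5 kN, tensile.
σ_{titanium alloy} = P / A = 147500 / 350 = 421.5 MPa.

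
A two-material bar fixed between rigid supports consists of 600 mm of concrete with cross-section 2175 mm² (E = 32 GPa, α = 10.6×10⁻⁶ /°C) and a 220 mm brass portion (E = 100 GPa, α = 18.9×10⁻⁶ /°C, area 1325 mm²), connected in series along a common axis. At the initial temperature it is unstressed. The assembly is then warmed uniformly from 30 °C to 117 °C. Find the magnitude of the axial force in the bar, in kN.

If the supports were absent, the total length change would be Σ αᵢΔT Lᵢ = 10.6×10⁻⁶×87×600 + 18.9×10⁻⁶×87×220 = 0.9151 mm.
The walls prevent any net length change, so an axial force P (same in every segment) develops. Compatibility: P · Σ Lᵢ/(AᵢEᵢ) = δ_free.
The series flexibility is Σ Lᵢ/(AᵢEᵢ) = 600/(2175×32×10³) + 220/(1325×100×10³) = 1.028×10⁻⁵ mm/N.
Hence P = δ_free / Σ(L/AE) = 0.9151/1.028×10⁻⁵ = 89 kN (compressive).

P ≈ 89 kN (compressive)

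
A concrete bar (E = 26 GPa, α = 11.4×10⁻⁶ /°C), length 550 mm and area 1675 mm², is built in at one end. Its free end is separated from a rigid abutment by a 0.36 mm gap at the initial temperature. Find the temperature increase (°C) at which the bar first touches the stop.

ΔT ≈ 57.4 °C

The gap closes when αΔT L = 0.36 mm, since the bar is still unstressed at that instant.
ΔT = 0.36 / (11.4×10⁻⁶ × 550) = 57.42 °C.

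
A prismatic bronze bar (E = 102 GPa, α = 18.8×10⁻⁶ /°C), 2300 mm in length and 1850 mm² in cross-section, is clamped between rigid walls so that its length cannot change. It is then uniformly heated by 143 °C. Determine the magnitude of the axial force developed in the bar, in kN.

P ≈ 507 kN (compressive)

With zero net strain, σ = E·αΔT = 102 GPa × 18.8×10⁻⁶ × 143 = 274.2 MPa.
Then P = σA = 274.2 × 1850 mm² = 507.3 kN, compressive.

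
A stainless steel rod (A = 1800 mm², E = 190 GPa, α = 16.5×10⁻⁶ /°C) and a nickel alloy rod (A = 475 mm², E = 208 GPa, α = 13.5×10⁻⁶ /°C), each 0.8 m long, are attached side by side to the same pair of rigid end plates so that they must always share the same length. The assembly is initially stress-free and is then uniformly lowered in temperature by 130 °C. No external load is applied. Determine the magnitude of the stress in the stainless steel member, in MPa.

Both members must finish at the same length. With the larger α, the stainless steel tends to over-contract; the plates restrain it, putting the stainless steel in tension and the nickel alloy in compression. With no external load the two internal forces are equal and opposite, magnitude P.
Setting the final lengths equal and cancelling L: (α₁ − α₂)ΔT = P/(A₁E₁) + P/(A₂E₂).
|α₁ − α₂|·ΔT = 3×10⁻⁶ × 130 = 0.00039.
1/(A₁E₁) + 1/(A₂E₂) = 1/(1800×190×10³) + 1/(475×208×10³) = 1.305×10⁻⁸ N⁻¹.
P = 0.00039 / 1.305×10⁻⁸ = 29900 N = 29.9 kN.
σ_{stainless steel} = P/A₁ = 29900/1800 = 16.61 MPa, tensile.

σ ≈ 16.6 MPa (tensile)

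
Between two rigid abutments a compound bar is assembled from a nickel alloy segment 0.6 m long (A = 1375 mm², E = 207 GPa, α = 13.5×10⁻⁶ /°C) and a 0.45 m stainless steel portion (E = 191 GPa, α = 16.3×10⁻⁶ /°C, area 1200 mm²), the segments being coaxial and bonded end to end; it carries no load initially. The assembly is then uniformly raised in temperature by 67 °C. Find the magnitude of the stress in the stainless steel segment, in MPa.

Free thermal expansion of the whole bar: Σ αᵢΔT Lᵢ = 13.5×10⁻⁶×67×600 + 16.3×10⁻⁶×67×450 = 1.034 mm.
The rigid supports impose zero overall length change; the single axial force P common to all segments must satisfy P Σ Lᵢ/(AᵢEᵢ) = δ_free.
The series flexibility is Σ Lᵢ/(AᵢEᵢ) = 600/(1375×207×10³) + 450/(1200×191×10³) = 4.071×10⁻⁶ mm/N.
Hence P = δ_free / Σ(L/AE) = 1.034/4.071×10⁻⁶ = 254 kN (compressive).
σ_{stainless steel} = P / A = 254000 / 1200 = 211.7 MPa.

σ ≈ 212 MPa (compressive)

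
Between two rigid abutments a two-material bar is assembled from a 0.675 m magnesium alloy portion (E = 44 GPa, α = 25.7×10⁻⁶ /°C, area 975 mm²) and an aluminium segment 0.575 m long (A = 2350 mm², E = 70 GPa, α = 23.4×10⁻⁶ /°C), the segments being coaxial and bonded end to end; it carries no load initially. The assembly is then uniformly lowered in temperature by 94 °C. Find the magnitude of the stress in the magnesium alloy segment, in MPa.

With the walls removed the bar would change length by δ_free = Σ αᵢΔT Lᵢ = 25.7×10⁻⁶×94×675 + 23.4×10⁻⁶×94×575 = 2.895 mm.
Since the ends are fixed, an axial force P builds up, equal in every segment, with P · Σ Lᵢ/(AᵢEᵢ) = δ_free.
Σ Lᵢ/(AᵢEᵢ) = 675/(975×44×10³) + 575/(2350×70×10³) = 1.923×10⁻⁵ mm/N.
P = 2.895 / 1.923×10⁻⁵ = 150600 N = 150.6 kN, tensile.
σ_{magnesium alloy} = P / A = 150600 / 975 = 154.4 MPa.

σ ≈ 154 MPa (tensile)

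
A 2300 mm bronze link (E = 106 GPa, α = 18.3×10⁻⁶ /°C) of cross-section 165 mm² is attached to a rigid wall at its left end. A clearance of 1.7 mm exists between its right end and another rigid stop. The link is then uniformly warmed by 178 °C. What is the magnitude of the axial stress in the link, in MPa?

If the wall were absent the link would grow by αΔT L = 18.3×10⁻⁶ × 178 × 2300 = 7.492 mm.
After closing the 1.7 mm clearance, 7.492 − 1.7 = 5.792 mm of expansion remains to be suppressed by the wall.
Compatibility: PL/(AE) = 5.792 mm, so σ = P/A = E × (5.792/2300) = 266.9 MPa.

σ ≈ 267 MPa (compressive)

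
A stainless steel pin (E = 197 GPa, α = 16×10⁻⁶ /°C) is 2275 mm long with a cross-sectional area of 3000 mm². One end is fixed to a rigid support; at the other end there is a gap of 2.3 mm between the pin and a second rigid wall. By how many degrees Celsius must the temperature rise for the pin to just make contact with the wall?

Contact occurs when the free expansion equals the gap: αΔT L = 2.3 mm.
So ΔT = g/(αL) = 2.3/(16×10⁻⁶ × 2275) = 63.19 °C.

ΔT ≈ 63.2 °C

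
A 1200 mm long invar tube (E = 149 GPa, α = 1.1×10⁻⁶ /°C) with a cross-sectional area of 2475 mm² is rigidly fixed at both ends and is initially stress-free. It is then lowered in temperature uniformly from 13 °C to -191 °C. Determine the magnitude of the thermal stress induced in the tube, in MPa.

With length fixed, the mechanical strain must cancel the thermal strain αΔT = 1.1×10⁻⁶ × 204 = 224.4×10⁻⁶.
Hence σ = E·αΔT = 149×10³ × 224.4×10⁻⁶ = 33.44 MPa, tensile.

σ ≈ 33.4 MPa (tensile)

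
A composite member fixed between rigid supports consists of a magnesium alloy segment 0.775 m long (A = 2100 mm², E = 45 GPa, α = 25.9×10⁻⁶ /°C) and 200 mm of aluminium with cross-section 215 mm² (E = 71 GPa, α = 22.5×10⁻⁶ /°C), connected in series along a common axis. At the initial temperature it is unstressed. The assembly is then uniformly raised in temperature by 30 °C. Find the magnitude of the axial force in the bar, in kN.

P ≈ 34.6 kN (compressive)

If the supports were absent, the total length change would be Σ αᵢΔT Lᵢ = 25.9×10⁻⁶×30×775 + 22.5×10⁻⁶×30×200 = 0.7372 mm.
The walls prevent any net length change, so an axial force P (same in every segment) develops. Compatibility: P · Σ Lᵢ/(AᵢEᵢ) = δ_free.
Σ Lᵢ/(AᵢEᵢ) = 775/(2100×45×10³) + 200/(215×71×10³) = 2.13×10⁻⁵ mm/N.
So P = 0.7372 / 2.13×10⁻⁵ = 34.6 kN, compressive.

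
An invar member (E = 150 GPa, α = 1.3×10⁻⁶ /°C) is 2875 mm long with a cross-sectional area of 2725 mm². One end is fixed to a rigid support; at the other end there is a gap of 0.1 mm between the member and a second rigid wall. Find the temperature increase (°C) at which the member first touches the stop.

ΔT ≈ 26.8 °C

Contact occurs when the free expansion equals the gap: αΔT L = 0.1 mm.
ΔT = 0.1 / (1.3×10⁻⁶ × 2875) = 26.76 °C.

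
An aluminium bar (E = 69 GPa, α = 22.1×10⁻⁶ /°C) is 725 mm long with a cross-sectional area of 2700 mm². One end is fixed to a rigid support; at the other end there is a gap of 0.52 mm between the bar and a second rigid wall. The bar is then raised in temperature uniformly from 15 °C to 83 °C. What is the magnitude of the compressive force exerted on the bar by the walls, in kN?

P ≈ 146 kN

Unrestrained expansion: δ_free = αΔT L = 22.1×10⁻⁶ × 68 × 725 = 1.09 mm.
The gap closes (δ_free > 0.52 mm) and the wall then resists a further 1.09 − 0.52 = 0.5695 mm of expansion.
That suppressed elongation corresponds to σ = E·Δ/L = 69×10³ × 0.5695/725 = 54.2 MPa.
Force on the wall = σA = 54.2 × 2700 mm² = 146.3 kN.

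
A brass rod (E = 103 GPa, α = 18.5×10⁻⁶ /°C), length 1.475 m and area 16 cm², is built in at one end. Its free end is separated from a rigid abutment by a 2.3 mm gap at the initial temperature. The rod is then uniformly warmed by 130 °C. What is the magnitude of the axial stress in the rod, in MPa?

If the wall were absent the rod would grow by αΔT L = 18.5×10⁻⁶ × 130 × 1475 = 3.547 mm.
The gap closes (δ_free > 2.3 mm) and the wall then resists a further 3.547 − 2.3 = 1.247 mm of expansion.
So σ = E(δ_free − g)/L = 103×10³ × 1.247/1475 = 87.1 MPa.

σ ≈ 87.1 MPa (compressive)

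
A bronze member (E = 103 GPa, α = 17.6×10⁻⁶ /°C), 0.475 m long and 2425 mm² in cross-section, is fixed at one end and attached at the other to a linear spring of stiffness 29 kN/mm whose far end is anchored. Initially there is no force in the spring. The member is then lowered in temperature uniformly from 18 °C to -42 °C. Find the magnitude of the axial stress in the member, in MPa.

The unrestrained thermal change is αΔT L = 17.6×10⁻⁶ × 60 × 475 = 0.5016 mm.
Let P be the tensile force in the spring. The member extends elastically by PL/(AE) and the spring stretches by P/k; together these equal δ_free.
P [ L/(AE) + 1/k ] = δ_free → P [ 475/(2425×103×10³) + 1/(29×10³) ] = 0.5016.
P = 0.5016 / 3.638×10⁻⁵ = 13790 N.
σ = P/A = 13790/2425 = 5.685 MPa.

σ ≈ 5.68 MPa (tensile)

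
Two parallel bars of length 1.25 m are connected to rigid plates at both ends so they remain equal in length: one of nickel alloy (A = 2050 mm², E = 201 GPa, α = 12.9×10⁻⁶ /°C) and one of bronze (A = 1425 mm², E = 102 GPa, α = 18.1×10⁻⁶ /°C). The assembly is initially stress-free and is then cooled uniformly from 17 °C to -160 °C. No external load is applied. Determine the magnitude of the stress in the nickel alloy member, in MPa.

The bronze has the larger α, so on cooling it would change length more than the nickel alloy if both were free. The rigid plates force a common final length, so the bronze is put into tension and the nickel alloy into compression, with equal and opposite forces P (no external load).
Compatibility of the two members (thermal + elastic change equal): (α₁ − α₂)ΔT = P·[1/(A₁E₁) + 1/(A₂E₂)].
|α₁ − α₂|·ΔT = 5.2×10⁻⁶ × 177 = 0.0009204.
1/(A₁E₁) + 1/(A₂E₂) = 1/(2050×201×10³) + 1/(1425×102×10³) = 9.307×10⁻⁹ N⁻¹.
So P = 0.0009204 / 9.307×10⁻⁹ = 98.9 kN.
σ_{nickel alloy} = P/A₁ = 98900/2050 = 48.24 MPa, compressive.

σ ≈ 48.2 MPa (compressive)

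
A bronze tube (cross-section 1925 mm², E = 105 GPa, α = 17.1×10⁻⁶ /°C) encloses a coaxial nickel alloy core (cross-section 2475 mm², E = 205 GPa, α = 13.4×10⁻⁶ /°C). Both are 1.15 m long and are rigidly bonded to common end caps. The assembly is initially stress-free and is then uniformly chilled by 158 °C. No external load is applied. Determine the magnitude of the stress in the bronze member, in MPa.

Both members must finish at the same length. With the larger α, the bronze tends to over-contract; the plates restrain it, putting the bronze in tension and the nickel alloy in compression. With no external load the two internal forces are equal and opposite, magnitude P.
Setting the final lengths equal and cancelling L: (α₁ − α₂)ΔT = P/(A₁E₁) + P/(A₂E₂).
|α₁ − α₂|·ΔT = 3.7×10⁻⁶ × 158 = 0.0005846.
1/(A₁E₁) + 1/(A₂E₂) = 1/(1925×105×10³) + 1/(2475×205×10³) = 6.918×10⁻⁹ N⁻¹.
So P = 0.0005846 / 6.918×10⁻⁹ = 84.5 kN.
σ_{bronze} = P/A₁ = 84500/1925 = 43.9 MPa, tensile.

σ ≈ 43.9 MPa (tensile)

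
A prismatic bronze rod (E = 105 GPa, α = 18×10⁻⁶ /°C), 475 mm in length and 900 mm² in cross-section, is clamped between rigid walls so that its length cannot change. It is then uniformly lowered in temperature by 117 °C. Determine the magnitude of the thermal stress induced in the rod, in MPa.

σ ≈ 221 MPa (tensile)

With length fixed, the mechanical strain must cancel the thermal strain αΔT = 18×10⁻⁶ × 117 = 2106×10⁻⁶.
The stress required to suppress this strain is σ = Eε = 105×10³ × 2106×10⁻⁶ = 221.1 MPa, tensile since the rod is trying to contract.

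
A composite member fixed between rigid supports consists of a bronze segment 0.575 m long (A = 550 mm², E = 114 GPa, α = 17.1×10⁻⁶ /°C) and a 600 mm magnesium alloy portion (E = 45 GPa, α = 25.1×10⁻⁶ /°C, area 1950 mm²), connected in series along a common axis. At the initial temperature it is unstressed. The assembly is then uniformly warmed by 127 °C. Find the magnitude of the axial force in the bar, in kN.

P ≈ 197 kN (compressive)

Free thermal expansion of the whole bar: Σ αᵢΔT Lᵢ = 17.1×10⁻⁶×127×575 + 25.1×10⁻⁶×127×600 = 3.161 mm.
Since the ends are fixed, an axial force P builds up, equal in every segment, with P · Σ Lᵢ/(AᵢEᵢ) = δ_free.
The series flexibility is Σ Lᵢ/(AᵢEᵢ) = 575/(550×114×10³) + 600/(1950×45×10³) = 1.601×10⁻⁵ mm/N.
P = 3.161 / 1.601×10⁻⁵ = 197500 N = 197.5 kN, compressive.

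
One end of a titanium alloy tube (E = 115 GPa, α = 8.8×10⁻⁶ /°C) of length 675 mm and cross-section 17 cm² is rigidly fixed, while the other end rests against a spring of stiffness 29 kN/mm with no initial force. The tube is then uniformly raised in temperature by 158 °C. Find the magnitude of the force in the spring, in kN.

The unrestrained thermal change is αΔT L = 8.8×10⁻⁶ × 158 × 675 = 0.9385 mm.
With a force P in the spring, the elastic change of the tube is PL/(AE) and that of the spring is P/k; compatibility requires their sum to equal δ_free.
P [ L/(AE) + 1/k ] = δ_free → P [ 675/(1700×115×10³) + 1/(29×10³) ] = 0.9385.
P = 0.9385 / 3.794×10⁻⁵ = 24740 N.

P ≈ 24.7 kN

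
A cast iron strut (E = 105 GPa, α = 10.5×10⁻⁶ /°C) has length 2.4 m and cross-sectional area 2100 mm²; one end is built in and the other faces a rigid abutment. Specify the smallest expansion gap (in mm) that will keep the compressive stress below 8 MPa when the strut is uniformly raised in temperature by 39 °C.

g ≈ 0.8 mm

Free expansion if unrestrained: δ_free = αΔT L = 10.5×10⁻⁶ × 39 × 2400 = 0.9828 mm.
At the allowable stress the elastic shortening the wall may impose is σL/E = 8 × 2400 / (105×10³) = 0.1829 mm.
The gap must absorb the remainder: g_min = 0.9828 − 0.1829 = 0.7999 mm.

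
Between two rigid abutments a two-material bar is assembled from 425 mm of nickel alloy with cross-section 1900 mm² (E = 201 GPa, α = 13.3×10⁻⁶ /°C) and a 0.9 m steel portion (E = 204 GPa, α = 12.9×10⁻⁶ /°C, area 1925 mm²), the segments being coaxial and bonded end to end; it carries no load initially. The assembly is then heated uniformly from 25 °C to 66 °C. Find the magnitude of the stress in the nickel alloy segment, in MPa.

If the supports were absent, the total length change would be Σ αᵢΔT Lᵢ = 13.3×10⁻⁶×41×425 + 12.9×10⁻⁶×41×900 = 0.7078 mm.
The walls prevent any net length change, so an axial force P (same in every segment) develops. Compatibility: P · Σ Lᵢ/(AᵢEᵢ) = δ_free.
The series flexibility is Σ Lᵢ/(AᵢEᵢ) = 425/(1900×201×10³) + 900/(1925×204×10³) = 3.405×10⁻⁶ mm/N.
Hence P = δ_free / Σ(L/AE) = 0.7078/3.405×10⁻⁶ = 207.9 kN (compressive).
σ_{nickel alloy} = P / A = 207900 / 1900 = 109.4 MPa.

σ ≈ 109 MPa (compressive)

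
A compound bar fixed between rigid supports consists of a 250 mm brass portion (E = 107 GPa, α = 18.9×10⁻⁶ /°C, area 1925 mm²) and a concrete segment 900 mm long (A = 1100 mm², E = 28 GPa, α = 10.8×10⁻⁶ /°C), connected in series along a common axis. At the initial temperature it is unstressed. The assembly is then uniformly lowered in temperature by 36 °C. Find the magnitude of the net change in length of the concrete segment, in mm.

Free thermal contraction of the whole bar: Σ αᵢΔT Lᵢ = 18.9×10⁻⁶×36×250 + 10.8×10⁻⁶×36×900 = 0.52 mm.
The walls prevent any net length change, so an axial force P (same in every segment) develops. Compatibility: P · Σ Lᵢ/(AᵢEᵢ) = δ_free.
The series flexibility is Σ Lᵢ/(AᵢEᵢ) = 250/(1925×107×10³) + 900/(1100×28×10³) = 3.043×10⁻⁵ mm/N.
P = 0.52 / 3.043×10⁻⁵ = 17090 N = 17.09 kN, tensile.
For the concrete segment, free thermal change = 10.8×10⁻⁶×36×900 = 0.3499 mm and elastic change from P = 17090×900/(1100×28×10³) = 0.4993 mm; these oppose, so the net change is 0.149 mm (segment lengthens).

|ΔL| ≈ 0.149 mm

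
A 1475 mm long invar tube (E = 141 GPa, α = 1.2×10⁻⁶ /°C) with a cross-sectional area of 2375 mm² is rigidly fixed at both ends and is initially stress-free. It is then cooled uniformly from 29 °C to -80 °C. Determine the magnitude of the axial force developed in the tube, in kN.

P ≈ 43.8 kN (tensile)

With zero net strain, σ = E·αΔT = 141 GPa × 1.2×10⁻⁶ × 109 = 18.44 MPa.
Axial force P = σA = 18.44 × 2375 = 43800 N = 43.8 kN, tensile.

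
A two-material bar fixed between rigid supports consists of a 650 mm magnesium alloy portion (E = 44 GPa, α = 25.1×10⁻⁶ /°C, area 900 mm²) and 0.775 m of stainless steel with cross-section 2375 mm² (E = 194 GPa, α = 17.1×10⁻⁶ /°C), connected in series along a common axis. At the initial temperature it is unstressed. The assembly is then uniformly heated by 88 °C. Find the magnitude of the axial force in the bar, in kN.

Free thermal expansion of the whole bar: Σ αᵢΔT Lᵢ = 25.1×10⁻⁶×88×650 + 17.1×10⁻⁶×88×775 = 2.602 mm.
The rigid supports impose zero overall length change; the single axial force P common to all segments must satisfy P Σ Lᵢ/(AᵢEᵢ) = δ_free.
The series flexibility is Σ Lᵢ/(AᵢEᵢ) = 650/(900×44×10³) + 775/(2375×194×10³) = 1.81×10⁻⁵ mm/N.
So P = 2.602 / 1.81×10⁻⁵ = 143.8 kN, compressive.

P ≈ 144 kN (compressive)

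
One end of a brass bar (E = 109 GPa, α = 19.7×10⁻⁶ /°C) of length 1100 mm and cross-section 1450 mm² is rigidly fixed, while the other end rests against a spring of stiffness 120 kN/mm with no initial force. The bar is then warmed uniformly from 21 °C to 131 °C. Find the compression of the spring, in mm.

δ ≈ 1.3 mm

If the spring were absent the bar would lengthen by αΔT L = 19.7×10⁻⁶ × 110 × 1100 = 2.384 mm.
Let P be the compressive force at the spring. The bar shortens elastically by PL/(AE) and the spring compresses by P/k; together these equal δ_free.
P [ L/(AE) + 1/k ] = δ_free → P [ 1100/(1450×109×10³) + 1/(120×10³) ] = 2.384.
P = 2.384 / 1.529×10⁻⁵ = 155900 N.
Spring compression = P/k = 155900/(120×10³) = 1.299 mm.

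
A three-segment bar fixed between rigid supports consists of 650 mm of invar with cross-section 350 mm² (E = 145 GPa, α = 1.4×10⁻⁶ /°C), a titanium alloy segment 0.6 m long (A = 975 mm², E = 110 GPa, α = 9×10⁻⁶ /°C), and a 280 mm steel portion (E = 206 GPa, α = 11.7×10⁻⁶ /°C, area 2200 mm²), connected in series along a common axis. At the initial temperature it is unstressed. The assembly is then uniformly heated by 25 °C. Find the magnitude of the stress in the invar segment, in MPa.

If the supports were absent, the total length change would be Σ αᵢΔT Lᵢ = 1.4×10⁻⁶×25×650 + 9×10⁻⁶×25×600 + 11.7×10⁻⁶×25×280 = 0.2397 mm.
The rigid supports impose zero overall length change; the single axial force P common to all segments must satisfy P Σ Lᵢ/(AᵢEᵢ) = δ_free.
The series flexibility is Σ Lᵢ/(AᵢEᵢ) = 650/(350×145×10³) + 600/(975×110×10³) + 280/(2200×206×10³) = 1.902×10⁻⁵ mm/N.
So P = 0.2397 / 1.902×10⁻⁵ = 12.6 kN, compressive.
σ_{invar} = P / A = 12600 / 350 = 36 MPa.

σ ≈ 36 MPa (compressive)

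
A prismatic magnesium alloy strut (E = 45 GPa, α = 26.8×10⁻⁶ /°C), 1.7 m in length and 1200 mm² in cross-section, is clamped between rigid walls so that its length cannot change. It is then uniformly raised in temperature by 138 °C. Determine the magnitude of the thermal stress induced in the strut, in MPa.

σ ≈ 166 MPa (compressive)

With length fixed, the mechanical strain must cancel the thermal strain αΔT = 26.8×10⁻⁶ × 138 = 3698.4×10⁻⁶.
The stress required to suppress this strain is σ = Eε = 45×10³ × 3698.4×10⁻⁶ = 166.4 MPa, compressive since the strut is trying to expand.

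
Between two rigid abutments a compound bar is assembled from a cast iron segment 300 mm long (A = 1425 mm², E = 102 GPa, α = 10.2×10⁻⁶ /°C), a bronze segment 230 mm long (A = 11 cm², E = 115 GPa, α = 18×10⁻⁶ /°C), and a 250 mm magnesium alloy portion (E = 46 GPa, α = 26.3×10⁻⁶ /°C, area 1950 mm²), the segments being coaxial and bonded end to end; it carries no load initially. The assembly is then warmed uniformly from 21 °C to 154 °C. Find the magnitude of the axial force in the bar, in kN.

P ≈ 275 kN (compressive)

With the walls removed the bar would change length by δ_free = Σ αᵢΔT Lᵢ = 10.2×10⁻⁶×133×300 + 18×10⁻⁶×133×230 + 26.3×10⁻⁶×133×250 = 1.832 mm.
The walls prevent any net length change, so an axial force P (same in every segment) develops. Compatibility: P · Σ Lᵢ/(AᵢEᵢ) = δ_free.
The series flexibility is Σ Lᵢ/(AᵢEᵢ) = 300/(1425×102×10³) + 230/(1100×115×10³) + 250/(1950×46×10³) = 6.669×10⁻⁶ mm/N.
Hence P = δ_free / Σ(L/AE) = 1.832/6.669×10⁻⁶ = 274.7 kN (compressive).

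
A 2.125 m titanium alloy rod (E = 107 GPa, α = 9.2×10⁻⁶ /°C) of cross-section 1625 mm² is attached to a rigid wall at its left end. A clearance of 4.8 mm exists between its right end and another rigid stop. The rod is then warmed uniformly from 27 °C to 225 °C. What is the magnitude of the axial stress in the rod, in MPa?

σ ≈ 0 MPa

Unrestrained expansion: δ_free = αΔT L = 9.2×10⁻⁶ × 198 × 2125 = 3.871 mm.
Since δ_free = 3.87 mm is less than the 4.8 mm gap, the rod never touches the wall. No axial force develops.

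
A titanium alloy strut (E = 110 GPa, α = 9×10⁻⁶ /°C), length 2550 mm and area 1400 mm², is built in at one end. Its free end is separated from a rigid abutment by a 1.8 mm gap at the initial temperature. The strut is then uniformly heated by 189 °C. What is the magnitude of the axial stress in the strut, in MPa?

σ ≈ 109 MPa (compressive)

Free thermal elongation = αΔT L = 9×10⁻⁶ × 189 × 2550 = 4.338 mm.
The gap closes (δ_free > 1.8 mm) and the wall then resists a further 4.338 − 1.8 = 2.538 mm of expansion.
That suppressed elongation corresponds to σ = E·Δ/L = 110×10³ × 2.538/2550 = 109.5 MPa.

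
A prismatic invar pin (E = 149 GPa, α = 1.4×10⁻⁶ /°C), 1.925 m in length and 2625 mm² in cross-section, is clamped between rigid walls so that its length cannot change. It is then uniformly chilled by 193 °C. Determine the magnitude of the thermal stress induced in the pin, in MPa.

σ ≈ 40.3 MPa (tensile)

With length fixed, the mechanical strain must cancel the thermal strain αΔT = 1.4×10⁻⁶ × 193 = 270.2×10⁻⁶.
σ = EαΔT = 149×10³ × 1.4×10⁻⁶ × 193 = 40.26 MPa (tensile; the pin is trying to contract).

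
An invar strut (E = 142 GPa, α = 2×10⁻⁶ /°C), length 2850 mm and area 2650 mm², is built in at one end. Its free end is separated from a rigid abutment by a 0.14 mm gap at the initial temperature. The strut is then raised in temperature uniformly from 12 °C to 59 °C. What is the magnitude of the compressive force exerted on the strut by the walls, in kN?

P ≈ 16.9 kN

Free thermal elongation = αΔT L = 2×10⁻⁶ × 47 × 2850 = 0.2679 mm.
This exceeds the 0.14 mm gap, so the wall pushes back. The portion of expansion that must be recovered elastically is δ_free − gap = 0.2679 − 0.14 = 0.1279 mm.
So σ = E(δ_free − g)/L = 142×10³ × 0.1279/2850 = 6.373 MPa.
Force on the wall = σA = 6.373 × 2650 mm² = 16.89 kN.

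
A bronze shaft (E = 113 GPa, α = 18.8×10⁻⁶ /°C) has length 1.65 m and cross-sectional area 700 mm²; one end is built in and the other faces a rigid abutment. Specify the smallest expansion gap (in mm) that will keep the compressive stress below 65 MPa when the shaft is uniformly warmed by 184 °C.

With no wall the shaft would lengthen by αΔT L = 18.8×10⁻⁶ × 184 × 1650 = 5.708 mm.
At the allowable stress the elastic shortening the wall may impose is σL/E = 65 × 1650 / (113×10³) = 0.9491 mm.
So the gap has to take up the difference, g_min = δ_free − σL/E = 5.708 − 0.9491 = 4.759 mm.

g ≈ 4.76 mm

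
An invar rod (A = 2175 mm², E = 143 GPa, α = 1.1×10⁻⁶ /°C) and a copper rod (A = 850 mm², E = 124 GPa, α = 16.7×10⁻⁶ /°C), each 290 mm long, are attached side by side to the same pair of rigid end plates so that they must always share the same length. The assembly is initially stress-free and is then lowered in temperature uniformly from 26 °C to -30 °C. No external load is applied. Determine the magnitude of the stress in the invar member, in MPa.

σ ≈ 31.6 MPa (compressive)

Equilibrium of a rigid end plate with no external load gives equal and opposite internal forces ±P in the two members. Since α_{copper} > α_{invar}, cooling drives the copper into tension and the invar into compression.
Equating the net (thermal + elastic) strains gives |α₁ − α₂|·ΔT = P·[1/(A₁E₁) + 1/(A₂E₂)].
|α₁ − α₂|·ΔT = 15.6×10⁻⁶ × 56 = 0.0008736.
1/(A₁E₁) + 1/(A₂E₂) = 1/(2175×143×10³) + 1/(850×124×10³) = 1.27×10⁻⁸ N⁻¹.
P = 0.0008736 / 1.27×10⁻⁸ = 68770 N = 68.77 kN.
σ_{invar} = P/A₁ = 68770/2175 = 31.62 MPa, compressive.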